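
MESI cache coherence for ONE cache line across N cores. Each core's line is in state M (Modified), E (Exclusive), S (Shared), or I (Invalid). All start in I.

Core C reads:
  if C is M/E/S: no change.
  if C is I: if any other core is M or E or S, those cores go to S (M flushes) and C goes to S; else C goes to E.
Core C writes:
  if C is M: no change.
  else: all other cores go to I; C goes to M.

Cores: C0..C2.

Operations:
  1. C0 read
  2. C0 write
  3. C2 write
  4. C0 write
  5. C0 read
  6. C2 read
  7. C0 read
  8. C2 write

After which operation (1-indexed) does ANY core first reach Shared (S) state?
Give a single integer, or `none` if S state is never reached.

Answer: 6

Derivation:
Op 1: C0 read [C0 read from I: no other sharers -> C0=E (exclusive)] -> [E,I,I]
Op 2: C0 write [C0 write: invalidate none -> C0=M] -> [M,I,I]
Op 3: C2 write [C2 write: invalidate ['C0=M'] -> C2=M] -> [I,I,M]
Op 4: C0 write [C0 write: invalidate ['C2=M'] -> C0=M] -> [M,I,I]
Op 5: C0 read [C0 read: already in M, no change] -> [M,I,I]
Op 6: C2 read [C2 read from I: others=['C0=M'] -> C2=S, others downsized to S] -> [S,I,S]
  -> First S state at op 6; remaining ops need not be traced.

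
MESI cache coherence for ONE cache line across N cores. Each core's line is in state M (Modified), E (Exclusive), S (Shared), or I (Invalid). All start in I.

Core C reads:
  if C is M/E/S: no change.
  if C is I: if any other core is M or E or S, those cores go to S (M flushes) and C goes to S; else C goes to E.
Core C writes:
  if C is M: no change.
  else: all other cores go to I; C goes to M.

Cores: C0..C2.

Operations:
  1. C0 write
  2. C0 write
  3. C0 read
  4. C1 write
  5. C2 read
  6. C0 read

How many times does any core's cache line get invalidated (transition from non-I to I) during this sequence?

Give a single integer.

Op 1: C0 write [C0 write: invalidate none -> C0=M] -> [M,I,I] (invalidations this op: 0; running total: 0)
Op 2: C0 write [C0 write: already M (modified), no change] -> [M,I,I] (invalidations this op: 0; running total: 0)
Op 3: C0 read [C0 read: already in M, no change] -> [M,I,I] (invalidations this op: 0; running total: 0)
Op 4: C1 write [C1 write: invalidate ['C0=M'] -> C1=M] -> [I,M,I] (invalidations this op: 1; running total: 1)
Op 5: C2 read [C2 read from I: others=['C1=M'] -> C2=S, others downsized to S] -> [I,S,S] (invalidations this op: 0; running total: 1)
Op 6: C0 read [C0 read from I: others=['C1=S', 'C2=S'] -> C0=S, others downsized to S] -> [S,S,S] (invalidations this op: 0; running total: 1)

Answer: 1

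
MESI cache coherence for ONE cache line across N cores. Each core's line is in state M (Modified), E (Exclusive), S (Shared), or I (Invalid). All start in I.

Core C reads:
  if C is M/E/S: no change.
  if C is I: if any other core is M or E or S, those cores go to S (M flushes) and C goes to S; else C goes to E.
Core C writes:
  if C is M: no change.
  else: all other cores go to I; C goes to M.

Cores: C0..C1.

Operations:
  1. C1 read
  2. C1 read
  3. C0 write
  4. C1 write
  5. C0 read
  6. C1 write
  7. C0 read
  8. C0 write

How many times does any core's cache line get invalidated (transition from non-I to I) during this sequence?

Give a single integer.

Op 1: C1 read [C1 read from I: no other sharers -> C1=E (exclusive)] -> [I,E] (invalidations this op: 0; running total: 0)
Op 2: C1 read [C1 read: already in E, no change] -> [I,E] (invalidations this op: 0; running total: 0)
Op 3: C0 write [C0 write: invalidate ['C1=E'] -> C0=M] -> [M,I] (invalidations this op: 1; running total: 1)
Op 4: C1 write [C1 write: invalidate ['C0=M'] -> C1=M] -> [I,M] (invalidations this op: 1; running total: 2)
Op 5: C0 read [C0 read from I: others=['C1=M'] -> C0=S, others downsized to S] -> [S,S] (invalidations this op: 0; running total: 2)
Op 6: C1 write [C1 write: invalidate ['C0=S'] -> C1=M] -> [I,M] (invalidations this op: 1; running total: 3)
Op 7: C0 read [C0 read from I: others=['C1=M'] -> C0=S, others downsized to S] -> [S,S] (invalidations this op: 0; running total: 3)
Op 8: C0 write [C0 write: invalidate ['C1=S'] -> C0=M] -> [M,I] (invalidations this op: 1; running total: 4)

Answer: 4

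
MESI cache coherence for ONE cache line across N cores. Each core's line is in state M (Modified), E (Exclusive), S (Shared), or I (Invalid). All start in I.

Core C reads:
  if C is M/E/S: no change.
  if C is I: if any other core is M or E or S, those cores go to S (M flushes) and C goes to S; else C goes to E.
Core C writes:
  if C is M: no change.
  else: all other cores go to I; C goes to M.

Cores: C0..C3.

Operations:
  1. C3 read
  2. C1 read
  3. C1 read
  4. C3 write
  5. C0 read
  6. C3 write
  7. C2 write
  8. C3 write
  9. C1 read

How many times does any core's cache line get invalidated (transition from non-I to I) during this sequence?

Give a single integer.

Answer: 4

Derivation:
Op 1: C3 read [C3 read from I: no other sharers -> C3=E (exclusive)] -> [I,I,I,E] (invalidations this op: 0; running total: 0)
Op 2: C1 read [C1 read from I: others=['C3=E'] -> C1=S, others downsized to S] -> [I,S,I,S] (invalidations this op: 0; running total: 0)
Op 3: C1 read [C1 read: already in S, no change] -> [I,S,I,S] (invalidations this op: 0; running total: 0)
Op 4: C3 write [C3 write: invalidate ['C1=S'] -> C3=M] -> [I,I,I,M] (invalidations this op: 1; running total: 1)
Op 5: C0 read [C0 read from I: others=['C3=M'] -> C0=S, others downsized to S] -> [S,I,I,S] (invalidations this op: 0; running total: 1)
Op 6: C3 write [C3 write: invalidate ['C0=S'] -> C3=M] -> [I,I,I,M] (invalidations this op: 1; running total: 2)
Op 7: C2 write [C2 write: invalidate ['C3=M'] -> C2=M] -> [I,I,M,I] (invalidations this op: 1; running total: 3)
Op 8: C3 write [C3 write: invalidate ['C2=M'] -> C3=M] -> [I,I,I,M] (invalidations this op: 1; running total: 4)
Op 9: C1 read [C1 read from I: others=['C3=M'] -> C1=S, others downsized to S] -> [I,S,I,S] (invalidations this op: 0; running total: 4)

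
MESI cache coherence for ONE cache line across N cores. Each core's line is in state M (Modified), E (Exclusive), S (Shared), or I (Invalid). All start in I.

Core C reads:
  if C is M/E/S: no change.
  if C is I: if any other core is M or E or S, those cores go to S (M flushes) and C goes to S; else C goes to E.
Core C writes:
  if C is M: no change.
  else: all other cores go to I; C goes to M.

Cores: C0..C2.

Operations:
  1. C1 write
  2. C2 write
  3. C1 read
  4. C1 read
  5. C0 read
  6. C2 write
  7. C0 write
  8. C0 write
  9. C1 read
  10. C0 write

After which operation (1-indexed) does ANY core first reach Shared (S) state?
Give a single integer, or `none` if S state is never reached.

Answer: 3

Derivation:
Op 1: C1 write [C1 write: invalidate none -> C1=M] -> [I,M,I]
Op 2: C2 write [C2 write: invalidate ['C1=M'] -> C2=M] -> [I,I,M]
Op 3: C1 read [C1 read from I: others=['C2=M'] -> C1=S, others downsized to S] -> [I,S,S]
  -> First S state at op 3; remaining ops need not be traced.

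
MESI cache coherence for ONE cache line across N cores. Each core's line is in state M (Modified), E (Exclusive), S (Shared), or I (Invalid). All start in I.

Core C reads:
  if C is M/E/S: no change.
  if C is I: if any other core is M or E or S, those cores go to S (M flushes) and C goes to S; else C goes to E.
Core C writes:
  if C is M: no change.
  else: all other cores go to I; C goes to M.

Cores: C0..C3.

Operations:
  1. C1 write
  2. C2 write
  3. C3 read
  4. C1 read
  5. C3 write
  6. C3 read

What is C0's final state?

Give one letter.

Answer: I

Derivation:
Op 1: C1 write [C1 write: invalidate none -> C1=M] -> [I,M,I,I]
Op 2: C2 write [C2 write: invalidate ['C1=M'] -> C2=M] -> [I,I,M,I]
Op 3: C3 read [C3 read from I: others=['C2=M'] -> C3=S, others downsized to S] -> [I,I,S,S]
Op 4: C1 read [C1 read from I: others=['C2=S', 'C3=S'] -> C1=S, others downsized to S] -> [I,S,S,S]
Op 5: C3 write [C3 write: invalidate ['C1=S', 'C2=S'] -> C3=M] -> [I,I,I,M]
Op 6: C3 read [C3 read: already in M, no change] -> [I,I,I,M]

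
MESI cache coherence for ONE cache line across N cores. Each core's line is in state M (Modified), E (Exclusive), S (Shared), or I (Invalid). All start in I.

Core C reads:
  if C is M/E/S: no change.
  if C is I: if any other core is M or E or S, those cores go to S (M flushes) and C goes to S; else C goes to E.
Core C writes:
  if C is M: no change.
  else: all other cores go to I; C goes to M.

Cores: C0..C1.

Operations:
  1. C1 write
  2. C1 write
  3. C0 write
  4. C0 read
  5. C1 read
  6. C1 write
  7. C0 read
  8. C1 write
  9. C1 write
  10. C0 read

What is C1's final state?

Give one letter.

Answer: S

Derivation:
Op 1: C1 write [C1 write: invalidate none -> C1=M] -> [I,M]
Op 2: C1 write [C1 write: already M (modified), no change] -> [I,M]
Op 3: C0 write [C0 write: invalidate ['C1=M'] -> C0=M] -> [M,I]
Op 4: C0 read [C0 read: already in M, no change] -> [M,I]
Op 5: C1 read [C1 read from I: others=['C0=M'] -> C1=S, others downsized to S] -> [S,S]
Op 6: C1 write [C1 write: invalidate ['C0=S'] -> C1=M] -> [I,M]
Op 7: C0 read [C0 read from I: others=['C1=M'] -> C0=S, others downsized to S] -> [S,S]
Op 8: C1 write [C1 write: invalidate ['C0=S'] -> C1=M] -> [I,M]
Op 9: C1 write [C1 write: already M (modified), no change] -> [I,M]
Op 10: C0 read [C0 read from I: others=['C1=M'] -> C0=S, others downsized to S] -> [S,S]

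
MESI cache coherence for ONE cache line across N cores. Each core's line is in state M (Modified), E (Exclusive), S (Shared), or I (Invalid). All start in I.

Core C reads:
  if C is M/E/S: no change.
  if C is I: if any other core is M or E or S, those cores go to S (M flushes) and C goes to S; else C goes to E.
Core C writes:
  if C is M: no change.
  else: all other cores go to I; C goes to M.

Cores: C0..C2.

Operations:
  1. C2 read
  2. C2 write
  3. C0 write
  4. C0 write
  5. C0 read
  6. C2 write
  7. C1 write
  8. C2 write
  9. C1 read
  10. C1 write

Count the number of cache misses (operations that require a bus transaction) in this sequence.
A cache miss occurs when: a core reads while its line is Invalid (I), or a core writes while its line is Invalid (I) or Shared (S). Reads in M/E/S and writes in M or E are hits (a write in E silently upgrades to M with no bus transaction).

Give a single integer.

Op 1: C2 read [C2 read from I: no other sharers -> C2=E (exclusive)] -> [I,I,E] [MISS #1: read from I]
Op 2: C2 write [C2 write: invalidate none -> C2=M] -> [I,I,M] [hit: write from E is a silent E->M upgrade, no bus transaction]
Op 3: C0 write [C0 write: invalidate ['C2=M'] -> C0=M] -> [M,I,I] [MISS #2: write from I]
Op 4: C0 write [C0 write: already M (modified), no change] -> [M,I,I] [hit: write from M]
Op 5: C0 read [C0 read: already in M, no change] -> [M,I,I] [hit: read from M]
Op 6: C2 write [C2 write: invalidate ['C0=M'] -> C2=M] -> [I,I,M] [MISS #3: write from I]
Op 7: C1 write [C1 write: invalidate ['C2=M'] -> C1=M] -> [I,M,I] [MISS #4: write from I]
Op 8: C2 write [C2 write: invalidate ['C1=M'] -> C2=M] -> [I,I,M] [MISS #5: write from I]
Op 9: C1 read [C1 read from I: others=['C2=M'] -> C1=S, others downsized to S] -> [I,S,S] [MISS #6: read from I]
Op 10: C1 write [C1 write: invalidate ['C2=S'] -> C1=M] -> [I,M,I] [MISS #7: write from S]

Answer: 7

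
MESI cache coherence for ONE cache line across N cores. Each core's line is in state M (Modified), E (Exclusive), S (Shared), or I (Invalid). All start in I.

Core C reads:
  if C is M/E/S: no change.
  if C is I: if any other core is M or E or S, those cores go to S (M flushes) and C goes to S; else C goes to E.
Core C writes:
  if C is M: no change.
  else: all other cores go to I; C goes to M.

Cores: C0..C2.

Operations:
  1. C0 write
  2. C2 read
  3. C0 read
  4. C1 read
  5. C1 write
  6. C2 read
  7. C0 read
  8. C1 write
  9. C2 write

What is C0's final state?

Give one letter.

Answer: I

Derivation:
Op 1: C0 write [C0 write: invalidate none -> C0=M] -> [M,I,I]
Op 2: C2 read [C2 read from I: others=['C0=M'] -> C2=S, others downsized to S] -> [S,I,S]
Op 3: C0 read [C0 read: already in S, no change] -> [S,I,S]
Op 4: C1 read [C1 read from I: others=['C0=S', 'C2=S'] -> C1=S, others downsized to S] -> [S,S,S]
Op 5: C1 write [C1 write: invalidate ['C0=S', 'C2=S'] -> C1=M] -> [I,M,I]
Op 6: C2 read [C2 read from I: others=['C1=M'] -> C2=S, others downsized to S] -> [I,S,S]
Op 7: C0 read [C0 read from I: others=['C1=S', 'C2=S'] -> C0=S, others downsized to S] -> [S,S,S]
Op 8: C1 write [C1 write: invalidate ['C0=S', 'C2=S'] -> C1=M] -> [I,M,I]
Op 9: C2 write [C2 write: invalidate ['C1=M'] -> C2=M] -> [I,I,M]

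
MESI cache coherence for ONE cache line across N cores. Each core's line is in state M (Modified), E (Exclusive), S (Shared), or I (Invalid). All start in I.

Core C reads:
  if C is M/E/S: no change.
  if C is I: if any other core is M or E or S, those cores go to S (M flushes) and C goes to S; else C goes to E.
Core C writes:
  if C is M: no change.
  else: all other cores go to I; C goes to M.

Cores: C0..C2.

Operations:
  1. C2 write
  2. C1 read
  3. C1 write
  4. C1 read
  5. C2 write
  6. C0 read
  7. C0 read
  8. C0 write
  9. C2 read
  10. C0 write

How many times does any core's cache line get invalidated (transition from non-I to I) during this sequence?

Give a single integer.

Answer: 4

Derivation:
Op 1: C2 write [C2 write: invalidate none -> C2=M] -> [I,I,M] (invalidations this op: 0; running total: 0)
Op 2: C1 read [C1 read from I: others=['C2=M'] -> C1=S, others downsized to S] -> [I,S,S] (invalidations this op: 0; running total: 0)
Op 3: C1 write [C1 write: invalidate ['C2=S'] -> C1=M] -> [I,M,I] (invalidations this op: 1; running total: 1)
Op 4: C1 read [C1 read: already in M, no change] -> [I,M,I] (invalidations this op: 0; running total: 1)
Op 5: C2 write [C2 write: invalidate ['C1=M'] -> C2=M] -> [I,I,M] (invalidations this op: 1; running total: 2)
Op 6: C0 read [C0 read from I: others=['C2=M'] -> C0=S, others downsized to S] -> [S,I,S] (invalidations this op: 0; running total: 2)
Op 7: C0 read [C0 read: already in S, no change] -> [S,I,S] (invalidations this op: 0; running total: 2)
Op 8: C0 write [C0 write: invalidate ['C2=S'] -> C0=M] -> [M,I,I] (invalidations this op: 1; running total: 3)
Op 9: C2 read [C2 read from I: others=['C0=M'] -> C2=S, others downsized to S] -> [S,I,S] (invalidations this op: 0; running total: 3)
Op 10: C0 write [C0 write: invalidate ['C2=S'] -> C0=M] -> [M,I,I] (invalidations this op: 1; running total: 4)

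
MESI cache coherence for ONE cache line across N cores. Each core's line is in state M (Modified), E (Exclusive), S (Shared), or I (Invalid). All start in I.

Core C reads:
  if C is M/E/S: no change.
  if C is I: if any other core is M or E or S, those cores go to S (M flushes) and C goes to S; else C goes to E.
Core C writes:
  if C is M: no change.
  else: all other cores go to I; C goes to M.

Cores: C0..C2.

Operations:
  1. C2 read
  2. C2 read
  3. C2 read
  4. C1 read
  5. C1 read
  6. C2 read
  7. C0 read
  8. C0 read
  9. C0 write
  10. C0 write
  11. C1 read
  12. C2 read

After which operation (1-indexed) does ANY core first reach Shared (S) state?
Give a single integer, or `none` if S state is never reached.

Op 1: C2 read [C2 read from I: no other sharers -> C2=E (exclusive)] -> [I,I,E]
Op 2: C2 read [C2 read: already in E, no change] -> [I,I,E]
Op 3: C2 read [C2 read: already in E, no change] -> [I,I,E]
Op 4: C1 read [C1 read from I: others=['C2=E'] -> C1=S, others downsized to S] -> [I,S,S]
  -> First S state at op 4; remaining ops need not be traced.

Answer: 4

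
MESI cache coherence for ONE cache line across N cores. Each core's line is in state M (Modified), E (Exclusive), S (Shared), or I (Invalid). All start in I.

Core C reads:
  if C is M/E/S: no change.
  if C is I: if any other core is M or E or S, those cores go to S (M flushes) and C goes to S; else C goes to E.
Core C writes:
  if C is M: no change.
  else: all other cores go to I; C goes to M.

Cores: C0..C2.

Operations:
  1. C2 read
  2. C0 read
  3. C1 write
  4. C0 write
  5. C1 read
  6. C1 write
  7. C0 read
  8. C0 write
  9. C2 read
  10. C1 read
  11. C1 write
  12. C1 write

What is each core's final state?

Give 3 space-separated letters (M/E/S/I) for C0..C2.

Answer: I M I

Derivation:
Op 1: C2 read [C2 read from I: no other sharers -> C2=E (exclusive)] -> [I,I,E]
Op 2: C0 read [C0 read from I: others=['C2=E'] -> C0=S, others downsized to S] -> [S,I,S]
Op 3: C1 write [C1 write: invalidate ['C0=S', 'C2=S'] -> C1=M] -> [I,M,I]
Op 4: C0 write [C0 write: invalidate ['C1=M'] -> C0=M] -> [M,I,I]
Op 5: C1 read [C1 read from I: others=['C0=M'] -> C1=S, others downsized to S] -> [S,S,I]
Op 6: C1 write [C1 write: invalidate ['C0=S'] -> C1=M] -> [I,M,I]
Op 7: C0 read [C0 read from I: others=['C1=M'] -> C0=S, others downsized to S] -> [S,S,I]
Op 8: C0 write [C0 write: invalidate ['C1=S'] -> C0=M] -> [M,I,I]
Op 9: C2 read [C2 read from I: others=['C0=M'] -> C2=S, others downsized to S] -> [S,I,S]
Op 10: C1 read [C1 read from I: others=['C0=S', 'C2=S'] -> C1=S, others downsized to S] -> [S,S,S]
Op 11: C1 write [C1 write: invalidate ['C0=S', 'C2=S'] -> C1=M] -> [I,M,I]
Op 12: C1 write [C1 write: already M (modified), no change] -> [I,M,I]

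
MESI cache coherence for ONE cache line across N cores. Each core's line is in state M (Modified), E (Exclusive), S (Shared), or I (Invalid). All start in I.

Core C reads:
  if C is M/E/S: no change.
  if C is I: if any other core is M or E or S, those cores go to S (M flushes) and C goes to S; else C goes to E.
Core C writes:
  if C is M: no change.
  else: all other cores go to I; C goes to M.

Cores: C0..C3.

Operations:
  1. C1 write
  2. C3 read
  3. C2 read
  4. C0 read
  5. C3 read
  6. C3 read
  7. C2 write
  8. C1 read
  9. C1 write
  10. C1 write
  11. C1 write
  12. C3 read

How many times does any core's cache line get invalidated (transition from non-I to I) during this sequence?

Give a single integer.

Op 1: C1 write [C1 write: invalidate none -> C1=M] -> [I,M,I,I] (invalidations this op: 0; running total: 0)
Op 2: C3 read [C3 read from I: others=['C1=M'] -> C3=S, others downsized to S] -> [I,S,I,S] (invalidations this op: 0; running total: 0)
Op 3: C2 read [C2 read from I: others=['C1=S', 'C3=S'] -> C2=S, others downsized to S] -> [I,S,S,S] (invalidations this op: 0; running total: 0)
Op 4: C0 read [C0 read from I: others=['C1=S', 'C2=S', 'C3=S'] -> C0=S, others downsized to S] -> [S,S,S,S] (invalidations this op: 0; running total: 0)
Op 5: C3 read [C3 read: already in S, no change] -> [S,S,S,S] (invalidations this op: 0; running total: 0)
Op 6: C3 read [C3 read: already in S, no change] -> [S,S,S,S] (invalidations this op: 0; running total: 0)
Op 7: C2 write [C2 write: invalidate ['C0=S', 'C1=S', 'C3=S'] -> C2=M] -> [I,I,M,I] (invalidations this op: 3; running total: 3)
Op 8: C1 read [C1 read from I: others=['C2=M'] -> C1=S, others downsized to S] -> [I,S,S,I] (invalidations this op: 0; running total: 3)
Op 9: C1 write [C1 write: invalidate ['C2=S'] -> C1=M] -> [I,M,I,I] (invalidations this op: 1; running total: 4)
Op 10: C1 write [C1 write: already M (modified), no change] -> [I,M,I,I] (invalidations this op: 0; running total: 4)
Op 11: C1 write [C1 write: already M (modified), no change] -> [I,M,I,I] (invalidations this op: 0; running total: 4)
Op 12: C3 read [C3 read from I: others=['C1=M'] -> C3=S, others downsized to S] -> [I,S,I,S] (invalidations this op: 0; running total: 4)

Answer: 4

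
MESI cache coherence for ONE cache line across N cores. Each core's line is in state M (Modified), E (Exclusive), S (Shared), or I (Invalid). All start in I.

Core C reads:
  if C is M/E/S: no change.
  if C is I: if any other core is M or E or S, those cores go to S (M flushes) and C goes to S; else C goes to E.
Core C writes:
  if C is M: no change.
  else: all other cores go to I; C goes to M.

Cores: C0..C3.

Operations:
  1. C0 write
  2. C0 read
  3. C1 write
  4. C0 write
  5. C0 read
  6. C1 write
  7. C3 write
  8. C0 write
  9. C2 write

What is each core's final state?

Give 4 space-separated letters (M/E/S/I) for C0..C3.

Answer: I I M I

Derivation:
Op 1: C0 write [C0 write: invalidate none -> C0=M] -> [M,I,I,I]
Op 2: C0 read [C0 read: already in M, no change] -> [M,I,I,I]
Op 3: C1 write [C1 write: invalidate ['C0=M'] -> C1=M] -> [I,M,I,I]
Op 4: C0 write [C0 write: invalidate ['C1=M'] -> C0=M] -> [M,I,I,I]
Op 5: C0 read [C0 read: already in M, no change] -> [M,I,I,I]
Op 6: C1 write [C1 write: invalidate ['C0=M'] -> C1=M] -> [I,M,I,I]
Op 7: C3 write [C3 write: invalidate ['C1=M'] -> C3=M] -> [I,I,I,M]
Op 8: C0 write [C0 write: invalidate ['C3=M'] -> C0=M] -> [M,I,I,I]
Op 9: C2 write [C2 write: invalidate ['C0=M'] -> C2=M] -> [I,I,M,I]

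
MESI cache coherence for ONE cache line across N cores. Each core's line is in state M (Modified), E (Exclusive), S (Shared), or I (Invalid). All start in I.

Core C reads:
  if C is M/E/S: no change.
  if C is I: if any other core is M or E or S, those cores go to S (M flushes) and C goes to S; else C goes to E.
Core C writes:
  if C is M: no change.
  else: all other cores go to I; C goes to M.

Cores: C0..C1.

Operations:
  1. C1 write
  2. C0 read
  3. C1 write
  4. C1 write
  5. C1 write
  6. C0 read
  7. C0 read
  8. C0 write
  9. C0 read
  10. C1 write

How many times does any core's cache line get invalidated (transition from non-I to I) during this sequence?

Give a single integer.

Op 1: C1 write [C1 write: invalidate none -> C1=M] -> [I,M] (invalidations this op: 0; running total: 0)
Op 2: C0 read [C0 read from I: others=['C1=M'] -> C0=S, others downsized to S] -> [S,S] (invalidations this op: 0; running total: 0)
Op 3: C1 write [C1 write: invalidate ['C0=S'] -> C1=M] -> [I,M] (invalidations this op: 1; running total: 1)
Op 4: C1 write [C1 write: already M (modified), no change] -> [I,M] (invalidations this op: 0; running total: 1)
Op 5: C1 write [C1 write: already M (modified), no change] -> [I,M] (invalidations this op: 0; running total: 1)
Op 6: C0 read [C0 read from I: others=['C1=M'] -> C0=S, others downsized to S] -> [S,S] (invalidations this op: 0; running total: 1)
Op 7: C0 read [C0 read: already in S, no change] -> [S,S] (invalidations this op: 0; running total: 1)
Op 8: C0 write [C0 write: invalidate ['C1=S'] -> C0=M] -> [M,I] (invalidations this op: 1; running total: 2)
Op 9: C0 read [C0 read: already in M, no change] -> [M,I] (invalidations this op: 0; running total: 2)
Op 10: C1 write [C1 write: invalidate ['C0=M'] -> C1=M] -> [I,M] (invalidations this op: 1; running total: 3)

Answer: 3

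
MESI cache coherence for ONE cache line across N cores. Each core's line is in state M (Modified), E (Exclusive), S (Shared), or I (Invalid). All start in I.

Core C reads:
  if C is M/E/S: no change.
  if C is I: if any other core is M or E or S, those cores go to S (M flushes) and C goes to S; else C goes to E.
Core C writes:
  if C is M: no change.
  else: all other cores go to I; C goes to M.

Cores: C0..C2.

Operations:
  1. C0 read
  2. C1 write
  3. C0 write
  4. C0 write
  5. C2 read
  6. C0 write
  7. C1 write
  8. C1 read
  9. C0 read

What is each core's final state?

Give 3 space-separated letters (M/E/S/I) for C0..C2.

Answer: S S I

Derivation:
Op 1: C0 read [C0 read from I: no other sharers -> C0=E (exclusive)] -> [E,I,I]
Op 2: C1 write [C1 write: invalidate ['C0=E'] -> C1=M] -> [I,M,I]
Op 3: C0 write [C0 write: invalidate ['C1=M'] -> C0=M] -> [M,I,I]
Op 4: C0 write [C0 write: already M (modified), no change] -> [M,I,I]
Op 5: C2 read [C2 read from I: others=['C0=M'] -> C2=S, others downsized to S] -> [S,I,S]
Op 6: C0 write [C0 write: invalidate ['C2=S'] -> C0=M] -> [M,I,I]
Op 7: C1 write [C1 write: invalidate ['C0=M'] -> C1=M] -> [I,M,I]
Op 8: C1 read [C1 read: already in M, no change] -> [I,M,I]
Op 9: C0 read [C0 read from I: others=['C1=M'] -> C0=S, others downsized to S] -> [S,S,I]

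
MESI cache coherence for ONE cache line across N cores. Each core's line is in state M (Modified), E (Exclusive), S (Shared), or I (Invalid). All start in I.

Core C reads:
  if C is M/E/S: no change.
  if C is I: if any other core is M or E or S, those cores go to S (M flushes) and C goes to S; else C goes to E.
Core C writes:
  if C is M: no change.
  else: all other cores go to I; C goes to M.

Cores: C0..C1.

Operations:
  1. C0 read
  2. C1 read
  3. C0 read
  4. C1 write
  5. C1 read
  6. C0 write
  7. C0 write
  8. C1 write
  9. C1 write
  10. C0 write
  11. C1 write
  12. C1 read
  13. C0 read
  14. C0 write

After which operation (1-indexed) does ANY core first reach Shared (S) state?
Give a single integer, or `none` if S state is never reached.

Answer: 2

Derivation:
Op 1: C0 read [C0 read from I: no other sharers -> C0=E (exclusive)] -> [E,I]
Op 2: C1 read [C1 read from I: others=['C0=E'] -> C1=S, others downsized to S] -> [S,S]
  -> First S state at op 2; remaining ops need not be traced.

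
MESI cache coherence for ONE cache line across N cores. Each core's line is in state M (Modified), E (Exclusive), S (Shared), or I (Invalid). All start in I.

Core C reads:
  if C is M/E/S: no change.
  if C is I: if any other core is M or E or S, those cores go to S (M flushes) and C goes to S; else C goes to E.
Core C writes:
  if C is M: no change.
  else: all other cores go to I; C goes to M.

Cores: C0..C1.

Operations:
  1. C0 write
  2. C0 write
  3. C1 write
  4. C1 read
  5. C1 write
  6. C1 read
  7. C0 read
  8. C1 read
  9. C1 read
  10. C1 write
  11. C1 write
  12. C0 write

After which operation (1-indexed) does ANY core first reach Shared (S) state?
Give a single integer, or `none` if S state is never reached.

Op 1: C0 write [C0 write: invalidate none -> C0=M] -> [M,I]
Op 2: C0 write [C0 write: already M (modified), no change] -> [M,I]
Op 3: C1 write [C1 write: invalidate ['C0=M'] -> C1=M] -> [I,M]
Op 4: C1 read [C1 read: already in M, no change] -> [I,M]
Op 5: C1 write [C1 write: already M (modified), no change] -> [I,M]
Op 6: C1 read [C1 read: already in M, no change] -> [I,M]
Op 7: C0 read [C0 read from I: others=['C1=M'] -> C0=S, others downsized to S] -> [S,S]
  -> First S state at op 7; remaining ops need not be traced.

Answer: 7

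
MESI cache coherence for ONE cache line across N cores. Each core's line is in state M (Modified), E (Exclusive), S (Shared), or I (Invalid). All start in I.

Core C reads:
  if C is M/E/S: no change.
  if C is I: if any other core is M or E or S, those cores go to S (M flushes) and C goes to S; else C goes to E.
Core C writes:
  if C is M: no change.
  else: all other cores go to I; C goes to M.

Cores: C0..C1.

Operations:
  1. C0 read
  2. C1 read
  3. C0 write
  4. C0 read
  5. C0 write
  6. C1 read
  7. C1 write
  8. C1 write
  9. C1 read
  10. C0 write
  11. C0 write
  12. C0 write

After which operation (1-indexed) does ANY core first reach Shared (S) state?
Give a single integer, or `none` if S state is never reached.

Op 1: C0 read [C0 read from I: no other sharers -> C0=E (exclusive)] -> [E,I]
Op 2: C1 read [C1 read from I: others=['C0=E'] -> C1=S, others downsized to S] -> [S,S]
  -> First S state at op 2; remaining ops need not be traced.

Answer: 2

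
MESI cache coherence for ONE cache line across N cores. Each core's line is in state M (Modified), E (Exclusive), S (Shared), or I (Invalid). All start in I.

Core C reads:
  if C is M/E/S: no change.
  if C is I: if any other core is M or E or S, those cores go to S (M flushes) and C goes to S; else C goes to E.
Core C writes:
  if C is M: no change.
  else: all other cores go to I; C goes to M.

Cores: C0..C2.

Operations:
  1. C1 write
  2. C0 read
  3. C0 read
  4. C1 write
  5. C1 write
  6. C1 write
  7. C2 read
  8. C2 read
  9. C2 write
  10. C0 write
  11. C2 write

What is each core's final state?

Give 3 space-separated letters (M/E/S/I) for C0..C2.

Answer: I I M

Derivation:
Op 1: C1 write [C1 write: invalidate none -> C1=M] -> [I,M,I]
Op 2: C0 read [C0 read from I: others=['C1=M'] -> C0=S, others downsized to S] -> [S,S,I]
Op 3: C0 read [C0 read: already in S, no change] -> [S,S,I]
Op 4: C1 write [C1 write: invalidate ['C0=S'] -> C1=M] -> [I,M,I]
Op 5: C1 write [C1 write: already M (modified), no change] -> [I,M,I]
Op 6: C1 write [C1 write: already M (modified), no change] -> [I,M,I]
Op 7: C2 read [C2 read from I: others=['C1=M'] -> C2=S, others downsized to S] -> [I,S,S]
Op 8: C2 read [C2 read: already in S, no change] -> [I,S,S]
Op 9: C2 write [C2 write: invalidate ['C1=S'] -> C2=M] -> [I,I,M]
Op 10: C0 write [C0 write: invalidate ['C2=M'] -> C0=M] -> [M,I,I]
Op 11: C2 write [C2 write: invalidate ['C0=M'] -> C2=M] -> [I,I,M]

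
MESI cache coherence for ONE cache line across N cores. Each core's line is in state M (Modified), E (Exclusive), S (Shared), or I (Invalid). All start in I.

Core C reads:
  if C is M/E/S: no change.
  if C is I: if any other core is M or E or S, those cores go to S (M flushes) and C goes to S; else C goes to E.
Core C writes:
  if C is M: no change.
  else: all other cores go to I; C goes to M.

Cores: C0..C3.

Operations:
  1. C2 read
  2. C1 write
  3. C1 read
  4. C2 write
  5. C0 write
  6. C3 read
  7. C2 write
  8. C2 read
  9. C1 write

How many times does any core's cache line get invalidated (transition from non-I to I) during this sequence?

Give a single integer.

Answer: 6

Derivation:
Op 1: C2 read [C2 read from I: no other sharers -> C2=E (exclusive)] -> [I,I,E,I] (invalidations this op: 0; running total: 0)
Op 2: C1 write [C1 write: invalidate ['C2=E'] -> C1=M] -> [I,M,I,I] (invalidations this op: 1; running total: 1)
Op 3: C1 read [C1 read: already in M, no change] -> [I,M,I,I] (invalidations this op: 0; running total: 1)
Op 4: C2 write [C2 write: invalidate ['C1=M'] -> C2=M] -> [I,I,M,I] (invalidations this op: 1; running total: 2)
Op 5: C0 write [C0 write: invalidate ['C2=M'] -> C0=M] -> [M,I,I,I] (invalidations this op: 1; running total: 3)
Op 6: C3 read [C3 read from I: others=['C0=M'] -> C3=S, others downsized to S] -> [S,I,I,S] (invalidations this op: 0; running total: 3)
Op 7: C2 write [C2 write: invalidate ['C0=S', 'C3=S'] -> C2=M] -> [I,I,M,I] (invalidations this op: 2; running total: 5)
Op 8: C2 read [C2 read: already in M, no change] -> [I,I,M,I] (invalidations this op: 0; running total: 5)
Op 9: C1 write [C1 write: invalidate ['C2=M'] -> C1=M] -> [I,M,I,I] (invalidations this op: 1; running total: 6)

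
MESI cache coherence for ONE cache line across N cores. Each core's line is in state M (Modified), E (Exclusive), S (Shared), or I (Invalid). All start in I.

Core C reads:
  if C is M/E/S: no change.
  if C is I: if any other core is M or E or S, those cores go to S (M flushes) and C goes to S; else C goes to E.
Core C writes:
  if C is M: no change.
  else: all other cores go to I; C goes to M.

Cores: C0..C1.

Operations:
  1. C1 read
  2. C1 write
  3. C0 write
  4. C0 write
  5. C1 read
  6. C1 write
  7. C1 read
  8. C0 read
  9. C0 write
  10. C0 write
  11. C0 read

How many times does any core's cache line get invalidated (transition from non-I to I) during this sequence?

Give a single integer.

Op 1: C1 read [C1 read from I: no other sharers -> C1=E (exclusive)] -> [I,E] (invalidations this op: 0; running total: 0)
Op 2: C1 write [C1 write: invalidate none -> C1=M] -> [I,M] (invalidations this op: 0; running total: 0)
Op 3: C0 write [C0 write: invalidate ['C1=M'] -> C0=M] -> [M,I] (invalidations this op: 1; running total: 1)
Op 4: C0 write [C0 write: already M (modified), no change] -> [M,I] (invalidations this op: 0; running total: 1)
Op 5: C1 read [C1 read from I: others=['C0=M'] -> C1=S, others downsized to S] -> [S,S] (invalidations this op: 0; running total: 1)
Op 6: C1 write [C1 write: invalidate ['C0=S'] -> C1=M] -> [I,M] (invalidations this op: 1; running total: 2)
Op 7: C1 read [C1 read: already in M, no change] -> [I,M] (invalidations this op: 0; running total: 2)
Op 8: C0 read [C0 read from I: others=['C1=M'] -> C0=S, others downsized to S] -> [S,S] (invalidations this op: 0; running total: 2)
Op 9: C0 write [C0 write: invalidate ['C1=S'] -> C0=M] -> [M,I] (invalidations this op: 1; running total: 3)
Op 10: C0 write [C0 write: already M (modified), no change] -> [M,I] (invalidations this op: 0; running total: 3)
Op 11: C0 read [C0 read: already in M, no change] -> [M,I] (invalidations this op: 0; running total: 3)

Answer: 3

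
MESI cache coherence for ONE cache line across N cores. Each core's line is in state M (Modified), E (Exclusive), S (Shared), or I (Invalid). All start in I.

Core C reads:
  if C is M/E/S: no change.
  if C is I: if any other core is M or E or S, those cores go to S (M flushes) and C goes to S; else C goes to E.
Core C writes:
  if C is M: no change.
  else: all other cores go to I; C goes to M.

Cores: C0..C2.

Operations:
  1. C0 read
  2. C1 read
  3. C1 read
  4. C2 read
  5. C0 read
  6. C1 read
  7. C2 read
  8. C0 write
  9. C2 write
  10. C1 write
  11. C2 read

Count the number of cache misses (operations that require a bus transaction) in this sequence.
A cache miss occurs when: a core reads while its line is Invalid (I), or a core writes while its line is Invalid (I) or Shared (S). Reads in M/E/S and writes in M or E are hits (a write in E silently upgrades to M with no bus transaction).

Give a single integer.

Op 1: C0 read [C0 read from I: no other sharers -> C0=E (exclusive)] -> [E,I,I] [MISS #1: read from I]
Op 2: C1 read [C1 read from I: others=['C0=E'] -> C1=S, others downsized to S] -> [S,S,I] [MISS #2: read from I]
Op 3: C1 read [C1 read: already in S, no change] -> [S,S,I] [hit: read from S]
Op 4: C2 read [C2 read from I: others=['C0=S', 'C1=S'] -> C2=S, others downsized to S] -> [S,S,S] [MISS #3: read from I]
Op 5: C0 read [C0 read: already in S, no change] -> [S,S,S] [hit: read from S]
Op 6: C1 read [C1 read: already in S, no change] -> [S,S,S] [hit: read from S]
Op 7: C2 read [C2 read: already in S, no change] -> [S,S,S] [hit: read from S]
Op 8: C0 write [C0 write: invalidate ['C1=S', 'C2=S'] -> C0=M] -> [M,I,I] [MISS #4: write from S]
Op 9: C2 write [C2 write: invalidate ['C0=M'] -> C2=M] -> [I,I,M] [MISS #5: write from I]
Op 10: C1 write [C1 write: invalidate ['C2=M'] -> C1=M] -> [I,M,I] [MISS #6: write from I]
Op 11: C2 read [C2 read from I: others=['C1=M'] -> C2=S, others downsized to S] -> [I,S,S] [MISS #7: read from I]

Answer: 7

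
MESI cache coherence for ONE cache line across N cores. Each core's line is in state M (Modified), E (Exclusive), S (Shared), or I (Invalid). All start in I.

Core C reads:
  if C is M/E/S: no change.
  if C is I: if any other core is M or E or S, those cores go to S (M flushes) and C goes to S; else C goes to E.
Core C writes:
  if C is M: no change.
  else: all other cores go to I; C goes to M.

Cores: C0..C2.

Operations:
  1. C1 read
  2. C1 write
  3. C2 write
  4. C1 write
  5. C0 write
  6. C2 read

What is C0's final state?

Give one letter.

Answer: S

Derivation:
Op 1: C1 read [C1 read from I: no other sharers -> C1=E (exclusive)] -> [I,E,I]
Op 2: C1 write [C1 write: invalidate none -> C1=M] -> [I,M,I]
Op 3: C2 write [C2 write: invalidate ['C1=M'] -> C2=M] -> [I,I,M]
Op 4: C1 write [C1 write: invalidate ['C2=M'] -> C1=M] -> [I,M,I]
Op 5: C0 write [C0 write: invalidate ['C1=M'] -> C0=M] -> [M,I,I]
Op 6: C2 read [C2 read from I: others=['C0=M'] -> C2=S, others downsized to S] -> [S,I,S]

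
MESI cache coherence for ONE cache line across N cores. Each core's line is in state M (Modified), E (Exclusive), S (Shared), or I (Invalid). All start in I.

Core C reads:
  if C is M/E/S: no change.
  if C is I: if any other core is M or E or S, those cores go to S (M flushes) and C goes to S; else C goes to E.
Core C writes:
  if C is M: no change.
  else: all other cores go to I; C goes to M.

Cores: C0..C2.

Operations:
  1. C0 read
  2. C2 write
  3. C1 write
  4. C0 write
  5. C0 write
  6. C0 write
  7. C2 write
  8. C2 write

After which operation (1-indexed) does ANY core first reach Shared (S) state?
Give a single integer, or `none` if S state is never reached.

Op 1: C0 read [C0 read from I: no other sharers -> C0=E (exclusive)] -> [E,I,I]
Op 2: C2 write [C2 write: invalidate ['C0=E'] -> C2=M] -> [I,I,M]
Op 3: C1 write [C1 write: invalidate ['C2=M'] -> C1=M] -> [I,M,I]
Op 4: C0 write [C0 write: invalidate ['C1=M'] -> C0=M] -> [M,I,I]
Op 5: C0 write [C0 write: already M (modified), no change] -> [M,I,I]
Op 6: C0 write [C0 write: already M (modified), no change] -> [M,I,I]
Op 7: C2 write [C2 write: invalidate ['C0=M'] -> C2=M] -> [I,I,M]
Op 8: C2 write [C2 write: already M (modified), no change] -> [I,I,M]
S state never reached in this sequence.

Answer: none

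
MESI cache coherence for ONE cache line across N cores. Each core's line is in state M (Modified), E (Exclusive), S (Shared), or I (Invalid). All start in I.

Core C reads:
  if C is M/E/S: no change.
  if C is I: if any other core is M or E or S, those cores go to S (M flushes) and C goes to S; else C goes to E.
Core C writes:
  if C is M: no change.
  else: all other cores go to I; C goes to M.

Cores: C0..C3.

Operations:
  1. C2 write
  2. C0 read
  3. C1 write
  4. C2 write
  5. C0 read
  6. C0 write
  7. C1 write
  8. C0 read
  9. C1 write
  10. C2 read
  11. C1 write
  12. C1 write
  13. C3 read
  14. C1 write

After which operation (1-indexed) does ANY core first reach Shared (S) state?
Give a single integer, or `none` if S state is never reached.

Answer: 2

Derivation:
Op 1: C2 write [C2 write: invalidate none -> C2=M] -> [I,I,M,I]
Op 2: C0 read [C0 read from I: others=['C2=M'] -> C0=S, others downsized to S] -> [S,I,S,I]
  -> First S state at op 2; remaining ops need not be traced.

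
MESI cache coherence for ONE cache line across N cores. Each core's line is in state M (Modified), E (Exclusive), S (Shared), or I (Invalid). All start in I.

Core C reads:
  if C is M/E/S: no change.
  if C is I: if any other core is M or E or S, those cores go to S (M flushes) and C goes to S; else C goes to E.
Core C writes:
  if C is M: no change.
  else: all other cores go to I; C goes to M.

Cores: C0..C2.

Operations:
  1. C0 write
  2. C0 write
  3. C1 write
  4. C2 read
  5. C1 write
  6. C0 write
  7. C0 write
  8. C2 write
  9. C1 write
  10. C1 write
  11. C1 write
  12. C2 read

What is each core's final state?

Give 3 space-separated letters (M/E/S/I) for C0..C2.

Answer: I S S

Derivation:
Op 1: C0 write [C0 write: invalidate none -> C0=M] -> [M,I,I]
Op 2: C0 write [C0 write: already M (modified), no change] -> [M,I,I]
Op 3: C1 write [C1 write: invalidate ['C0=M'] -> C1=M] -> [I,M,I]
Op 4: C2 read [C2 read from I: others=['C1=M'] -> C2=S, others downsized to S] -> [I,S,S]
Op 5: C1 write [C1 write: invalidate ['C2=S'] -> C1=M] -> [I,M,I]
Op 6: C0 write [C0 write: invalidate ['C1=M'] -> C0=M] -> [M,I,I]
Op 7: C0 write [C0 write: already M (modified), no change] -> [M,I,I]
Op 8: C2 write [C2 write: invalidate ['C0=M'] -> C2=M] -> [I,I,M]
Op 9: C1 write [C1 write: invalidate ['C2=M'] -> C1=M] -> [I,M,I]
Op 10: C1 write [C1 write: already M (modified), no change] -> [I,M,I]
Op 11: C1 write [C1 write: already M (modified), no change] -> [I,M,I]
Op 12: C2 read [C2 read from I: others=['C1=M'] -> C2=S, others downsized to S] -> [I,S,S]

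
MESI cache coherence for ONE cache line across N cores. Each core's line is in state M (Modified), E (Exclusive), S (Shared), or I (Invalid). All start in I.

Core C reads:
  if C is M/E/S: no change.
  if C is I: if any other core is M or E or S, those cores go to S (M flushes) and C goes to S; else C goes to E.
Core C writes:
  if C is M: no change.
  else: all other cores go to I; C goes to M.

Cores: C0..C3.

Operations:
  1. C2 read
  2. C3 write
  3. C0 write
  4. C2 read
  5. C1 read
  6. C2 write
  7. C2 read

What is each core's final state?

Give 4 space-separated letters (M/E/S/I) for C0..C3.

Op 1: C2 read [C2 read from I: no other sharers -> C2=E (exclusive)] -> [I,I,E,I]
Op 2: C3 write [C3 write: invalidate ['C2=E'] -> C3=M] -> [I,I,I,M]
Op 3: C0 write [C0 write: invalidate ['C3=M'] -> C0=M] -> [M,I,I,I]
Op 4: C2 read [C2 read from I: others=['C0=M'] -> C2=S, others downsized to S] -> [S,I,S,I]
Op 5: C1 read [C1 read from I: others=['C0=S', 'C2=S'] -> C1=S, others downsized to S] -> [S,S,S,I]
Op 6: C2 write [C2 write: invalidate ['C0=S', 'C1=S'] -> C2=M] -> [I,I,M,I]
Op 7: C2 read [C2 read: already in M, no change] -> [I,I,M,I]

Answer: I I M I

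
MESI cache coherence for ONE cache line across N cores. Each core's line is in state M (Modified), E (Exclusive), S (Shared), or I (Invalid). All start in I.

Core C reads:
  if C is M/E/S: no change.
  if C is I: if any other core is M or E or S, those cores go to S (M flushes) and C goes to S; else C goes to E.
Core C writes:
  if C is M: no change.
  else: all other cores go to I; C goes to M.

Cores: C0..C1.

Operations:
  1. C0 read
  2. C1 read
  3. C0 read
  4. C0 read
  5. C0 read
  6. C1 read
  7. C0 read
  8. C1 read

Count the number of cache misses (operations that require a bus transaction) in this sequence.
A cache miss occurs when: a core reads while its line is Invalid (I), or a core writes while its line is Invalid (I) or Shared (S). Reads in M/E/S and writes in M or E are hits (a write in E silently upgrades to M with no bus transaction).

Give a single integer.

Answer: 2

Derivation:
Op 1: C0 read [C0 read from I: no other sharers -> C0=E (exclusive)] -> [E,I] [MISS #1: read from I]
Op 2: C1 read [C1 read from I: others=['C0=E'] -> C1=S, others downsized to S] -> [S,S] [MISS #2: read from I]
Op 3: C0 read [C0 read: already in S, no change] -> [S,S] [hit: read from S]
Op 4: C0 read [C0 read: already in S, no change] -> [S,S] [hit: read from S]
Op 5: C0 read [C0 read: already in S, no change] -> [S,S] [hit: read from S]
Op 6: C1 read [C1 read: already in S, no change] -> [S,S] [hit: read from S]
Op 7: C0 read [C0 read: already in S, no change] -> [S,S] [hit: read from S]
Op 8: C1 read [C1 read: already in S, no change] -> [S,S] [hit: read from S]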